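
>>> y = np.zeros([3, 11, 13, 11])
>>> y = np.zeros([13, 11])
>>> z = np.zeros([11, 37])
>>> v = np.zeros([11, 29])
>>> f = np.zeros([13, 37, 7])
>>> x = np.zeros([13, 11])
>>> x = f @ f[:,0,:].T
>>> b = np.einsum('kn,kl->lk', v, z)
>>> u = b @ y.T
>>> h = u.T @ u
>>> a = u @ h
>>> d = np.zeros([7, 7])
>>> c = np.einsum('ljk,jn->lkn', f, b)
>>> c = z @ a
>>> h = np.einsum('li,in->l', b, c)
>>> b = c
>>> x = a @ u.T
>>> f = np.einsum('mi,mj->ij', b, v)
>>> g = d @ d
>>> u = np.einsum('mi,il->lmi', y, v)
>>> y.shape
(13, 11)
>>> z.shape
(11, 37)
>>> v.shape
(11, 29)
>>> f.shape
(13, 29)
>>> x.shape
(37, 37)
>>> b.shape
(11, 13)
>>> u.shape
(29, 13, 11)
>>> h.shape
(37,)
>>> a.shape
(37, 13)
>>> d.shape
(7, 7)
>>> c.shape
(11, 13)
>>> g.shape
(7, 7)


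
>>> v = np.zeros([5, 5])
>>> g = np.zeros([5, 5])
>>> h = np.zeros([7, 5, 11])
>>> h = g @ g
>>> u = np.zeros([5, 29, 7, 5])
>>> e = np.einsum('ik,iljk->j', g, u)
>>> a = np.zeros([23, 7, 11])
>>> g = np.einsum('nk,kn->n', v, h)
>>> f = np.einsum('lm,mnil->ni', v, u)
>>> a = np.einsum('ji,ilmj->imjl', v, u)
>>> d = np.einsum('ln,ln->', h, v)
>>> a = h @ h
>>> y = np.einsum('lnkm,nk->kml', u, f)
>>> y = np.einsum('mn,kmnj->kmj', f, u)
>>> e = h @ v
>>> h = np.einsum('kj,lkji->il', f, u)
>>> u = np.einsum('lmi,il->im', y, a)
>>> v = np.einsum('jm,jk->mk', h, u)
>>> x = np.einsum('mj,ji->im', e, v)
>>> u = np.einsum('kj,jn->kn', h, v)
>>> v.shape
(5, 29)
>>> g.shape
(5,)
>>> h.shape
(5, 5)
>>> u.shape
(5, 29)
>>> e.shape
(5, 5)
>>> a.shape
(5, 5)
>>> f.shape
(29, 7)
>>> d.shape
()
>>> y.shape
(5, 29, 5)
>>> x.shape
(29, 5)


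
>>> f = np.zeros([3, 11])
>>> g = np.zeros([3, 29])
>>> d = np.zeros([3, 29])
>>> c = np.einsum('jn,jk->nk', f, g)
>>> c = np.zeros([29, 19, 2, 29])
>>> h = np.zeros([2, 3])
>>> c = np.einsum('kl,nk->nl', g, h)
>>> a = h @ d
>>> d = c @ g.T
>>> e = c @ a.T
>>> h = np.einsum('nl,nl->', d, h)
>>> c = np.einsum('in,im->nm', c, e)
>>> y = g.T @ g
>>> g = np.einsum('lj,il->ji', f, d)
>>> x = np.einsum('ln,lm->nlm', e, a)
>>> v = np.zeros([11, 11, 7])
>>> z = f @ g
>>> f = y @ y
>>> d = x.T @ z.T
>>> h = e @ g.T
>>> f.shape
(29, 29)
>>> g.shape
(11, 2)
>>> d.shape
(29, 2, 3)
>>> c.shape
(29, 2)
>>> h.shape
(2, 11)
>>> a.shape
(2, 29)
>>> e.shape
(2, 2)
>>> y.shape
(29, 29)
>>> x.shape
(2, 2, 29)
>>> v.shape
(11, 11, 7)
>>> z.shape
(3, 2)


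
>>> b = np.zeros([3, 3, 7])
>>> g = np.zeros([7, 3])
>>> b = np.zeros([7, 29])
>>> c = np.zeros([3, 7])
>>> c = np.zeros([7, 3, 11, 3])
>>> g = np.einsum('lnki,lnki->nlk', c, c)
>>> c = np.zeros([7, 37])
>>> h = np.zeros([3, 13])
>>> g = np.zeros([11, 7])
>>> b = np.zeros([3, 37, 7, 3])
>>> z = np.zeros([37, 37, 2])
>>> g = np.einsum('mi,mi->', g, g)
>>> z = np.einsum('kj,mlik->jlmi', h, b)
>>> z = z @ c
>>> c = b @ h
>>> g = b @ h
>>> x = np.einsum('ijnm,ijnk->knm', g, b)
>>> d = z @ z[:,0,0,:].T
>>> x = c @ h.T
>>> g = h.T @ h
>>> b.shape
(3, 37, 7, 3)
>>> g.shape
(13, 13)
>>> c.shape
(3, 37, 7, 13)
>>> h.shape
(3, 13)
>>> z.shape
(13, 37, 3, 37)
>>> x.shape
(3, 37, 7, 3)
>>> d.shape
(13, 37, 3, 13)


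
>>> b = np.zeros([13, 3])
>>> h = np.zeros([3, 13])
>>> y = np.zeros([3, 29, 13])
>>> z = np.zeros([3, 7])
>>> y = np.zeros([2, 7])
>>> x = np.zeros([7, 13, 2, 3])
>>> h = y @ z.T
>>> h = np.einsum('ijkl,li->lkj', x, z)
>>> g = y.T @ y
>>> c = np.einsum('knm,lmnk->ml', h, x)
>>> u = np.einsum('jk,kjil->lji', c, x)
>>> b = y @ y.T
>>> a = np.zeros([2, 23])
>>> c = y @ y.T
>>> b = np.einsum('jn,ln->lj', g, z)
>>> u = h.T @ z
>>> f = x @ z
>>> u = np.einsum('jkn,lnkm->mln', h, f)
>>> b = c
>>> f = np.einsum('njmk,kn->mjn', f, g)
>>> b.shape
(2, 2)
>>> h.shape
(3, 2, 13)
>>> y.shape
(2, 7)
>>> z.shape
(3, 7)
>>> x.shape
(7, 13, 2, 3)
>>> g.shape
(7, 7)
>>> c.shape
(2, 2)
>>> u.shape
(7, 7, 13)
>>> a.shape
(2, 23)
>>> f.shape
(2, 13, 7)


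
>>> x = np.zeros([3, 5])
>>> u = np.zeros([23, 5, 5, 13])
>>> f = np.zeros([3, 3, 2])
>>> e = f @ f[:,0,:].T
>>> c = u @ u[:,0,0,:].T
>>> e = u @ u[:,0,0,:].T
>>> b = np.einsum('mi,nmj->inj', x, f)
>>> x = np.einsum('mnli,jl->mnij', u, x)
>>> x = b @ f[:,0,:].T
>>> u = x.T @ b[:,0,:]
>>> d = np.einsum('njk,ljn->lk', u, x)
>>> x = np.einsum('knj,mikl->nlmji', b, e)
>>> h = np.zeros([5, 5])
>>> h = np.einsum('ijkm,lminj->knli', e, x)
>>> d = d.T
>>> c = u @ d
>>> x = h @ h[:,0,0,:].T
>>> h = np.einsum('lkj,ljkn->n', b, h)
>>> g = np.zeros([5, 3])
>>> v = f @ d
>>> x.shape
(5, 2, 3, 5)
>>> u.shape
(3, 3, 2)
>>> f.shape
(3, 3, 2)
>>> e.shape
(23, 5, 5, 23)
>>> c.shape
(3, 3, 5)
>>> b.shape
(5, 3, 2)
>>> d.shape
(2, 5)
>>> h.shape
(23,)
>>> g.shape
(5, 3)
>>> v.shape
(3, 3, 5)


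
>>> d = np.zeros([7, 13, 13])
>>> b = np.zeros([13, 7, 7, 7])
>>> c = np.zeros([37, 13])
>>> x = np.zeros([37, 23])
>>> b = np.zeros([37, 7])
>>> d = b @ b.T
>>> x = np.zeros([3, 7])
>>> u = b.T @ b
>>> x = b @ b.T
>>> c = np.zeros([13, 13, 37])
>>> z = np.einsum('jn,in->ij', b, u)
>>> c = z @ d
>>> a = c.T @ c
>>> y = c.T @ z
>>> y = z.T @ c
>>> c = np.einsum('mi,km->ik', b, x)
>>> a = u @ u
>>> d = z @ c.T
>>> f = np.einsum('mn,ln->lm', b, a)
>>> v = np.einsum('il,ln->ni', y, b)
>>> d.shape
(7, 7)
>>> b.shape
(37, 7)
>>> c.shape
(7, 37)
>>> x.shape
(37, 37)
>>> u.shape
(7, 7)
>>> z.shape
(7, 37)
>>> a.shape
(7, 7)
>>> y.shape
(37, 37)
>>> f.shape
(7, 37)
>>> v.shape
(7, 37)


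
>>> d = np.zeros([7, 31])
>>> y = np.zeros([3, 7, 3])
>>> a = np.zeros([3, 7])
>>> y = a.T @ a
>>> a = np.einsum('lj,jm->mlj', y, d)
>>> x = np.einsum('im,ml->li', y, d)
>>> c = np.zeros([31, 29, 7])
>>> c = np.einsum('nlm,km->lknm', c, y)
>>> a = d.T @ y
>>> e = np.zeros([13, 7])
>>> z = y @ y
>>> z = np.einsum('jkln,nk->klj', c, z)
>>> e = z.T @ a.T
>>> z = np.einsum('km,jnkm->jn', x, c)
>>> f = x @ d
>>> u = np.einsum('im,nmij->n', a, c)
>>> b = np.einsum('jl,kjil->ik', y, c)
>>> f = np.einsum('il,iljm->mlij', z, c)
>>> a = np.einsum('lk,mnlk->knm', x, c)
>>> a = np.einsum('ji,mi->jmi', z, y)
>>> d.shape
(7, 31)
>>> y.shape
(7, 7)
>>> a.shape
(29, 7, 7)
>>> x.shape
(31, 7)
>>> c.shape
(29, 7, 31, 7)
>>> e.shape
(29, 31, 31)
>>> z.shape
(29, 7)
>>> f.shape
(7, 7, 29, 31)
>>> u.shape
(29,)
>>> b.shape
(31, 29)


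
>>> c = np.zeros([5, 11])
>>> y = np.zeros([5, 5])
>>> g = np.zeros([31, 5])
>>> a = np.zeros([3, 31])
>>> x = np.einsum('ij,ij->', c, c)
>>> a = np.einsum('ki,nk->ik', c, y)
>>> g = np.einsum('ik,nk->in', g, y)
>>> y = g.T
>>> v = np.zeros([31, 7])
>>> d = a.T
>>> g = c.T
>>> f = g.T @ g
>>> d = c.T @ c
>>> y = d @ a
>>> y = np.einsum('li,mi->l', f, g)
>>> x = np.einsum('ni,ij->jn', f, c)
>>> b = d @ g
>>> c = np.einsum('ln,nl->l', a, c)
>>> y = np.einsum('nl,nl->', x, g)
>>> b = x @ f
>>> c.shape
(11,)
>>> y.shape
()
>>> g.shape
(11, 5)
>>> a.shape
(11, 5)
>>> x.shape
(11, 5)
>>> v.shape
(31, 7)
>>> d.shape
(11, 11)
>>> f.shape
(5, 5)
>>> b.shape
(11, 5)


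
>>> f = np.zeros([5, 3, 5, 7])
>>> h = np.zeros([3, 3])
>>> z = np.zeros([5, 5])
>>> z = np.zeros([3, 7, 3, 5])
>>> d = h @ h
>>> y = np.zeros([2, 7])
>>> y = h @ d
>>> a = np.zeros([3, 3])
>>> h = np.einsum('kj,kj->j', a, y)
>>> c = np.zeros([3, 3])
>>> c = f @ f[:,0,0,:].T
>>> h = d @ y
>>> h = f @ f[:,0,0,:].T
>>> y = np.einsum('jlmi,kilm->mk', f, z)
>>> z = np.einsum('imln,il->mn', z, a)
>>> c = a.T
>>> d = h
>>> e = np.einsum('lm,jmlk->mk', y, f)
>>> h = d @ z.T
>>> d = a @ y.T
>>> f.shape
(5, 3, 5, 7)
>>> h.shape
(5, 3, 5, 7)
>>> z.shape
(7, 5)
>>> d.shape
(3, 5)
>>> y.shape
(5, 3)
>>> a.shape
(3, 3)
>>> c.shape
(3, 3)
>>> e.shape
(3, 7)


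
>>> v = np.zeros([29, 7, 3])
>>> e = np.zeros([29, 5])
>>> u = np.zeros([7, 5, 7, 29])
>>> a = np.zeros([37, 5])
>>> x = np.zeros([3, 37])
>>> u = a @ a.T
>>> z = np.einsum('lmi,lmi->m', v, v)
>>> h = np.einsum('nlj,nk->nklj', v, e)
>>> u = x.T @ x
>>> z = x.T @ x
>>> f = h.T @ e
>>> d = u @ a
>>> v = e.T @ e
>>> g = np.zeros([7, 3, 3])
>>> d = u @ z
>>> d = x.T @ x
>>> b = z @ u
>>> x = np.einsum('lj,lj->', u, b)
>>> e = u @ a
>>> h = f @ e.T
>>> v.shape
(5, 5)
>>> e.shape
(37, 5)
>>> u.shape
(37, 37)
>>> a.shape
(37, 5)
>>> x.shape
()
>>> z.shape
(37, 37)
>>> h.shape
(3, 7, 5, 37)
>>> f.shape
(3, 7, 5, 5)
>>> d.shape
(37, 37)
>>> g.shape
(7, 3, 3)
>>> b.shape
(37, 37)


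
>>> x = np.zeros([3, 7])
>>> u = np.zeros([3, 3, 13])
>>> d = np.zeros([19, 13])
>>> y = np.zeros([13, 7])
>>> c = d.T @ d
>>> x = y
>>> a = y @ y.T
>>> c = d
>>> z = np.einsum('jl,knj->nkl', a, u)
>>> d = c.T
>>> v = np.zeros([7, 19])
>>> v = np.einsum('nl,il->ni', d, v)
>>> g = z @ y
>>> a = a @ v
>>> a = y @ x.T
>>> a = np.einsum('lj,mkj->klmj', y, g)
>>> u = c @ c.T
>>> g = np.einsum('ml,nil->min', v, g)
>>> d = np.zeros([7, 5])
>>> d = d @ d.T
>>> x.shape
(13, 7)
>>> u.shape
(19, 19)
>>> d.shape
(7, 7)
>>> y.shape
(13, 7)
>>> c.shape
(19, 13)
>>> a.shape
(3, 13, 3, 7)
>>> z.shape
(3, 3, 13)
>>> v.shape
(13, 7)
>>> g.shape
(13, 3, 3)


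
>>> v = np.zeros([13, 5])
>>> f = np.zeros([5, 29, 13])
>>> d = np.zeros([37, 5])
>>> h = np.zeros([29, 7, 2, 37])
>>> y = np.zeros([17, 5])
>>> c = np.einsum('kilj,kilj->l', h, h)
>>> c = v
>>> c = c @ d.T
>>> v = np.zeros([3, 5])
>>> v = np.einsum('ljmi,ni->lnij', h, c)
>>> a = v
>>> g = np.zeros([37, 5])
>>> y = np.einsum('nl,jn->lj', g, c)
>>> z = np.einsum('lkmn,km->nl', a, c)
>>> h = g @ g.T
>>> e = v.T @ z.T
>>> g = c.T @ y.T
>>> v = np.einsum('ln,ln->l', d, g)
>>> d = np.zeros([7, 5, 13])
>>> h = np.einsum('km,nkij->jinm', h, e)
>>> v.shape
(37,)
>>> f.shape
(5, 29, 13)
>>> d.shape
(7, 5, 13)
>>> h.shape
(7, 13, 7, 37)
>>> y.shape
(5, 13)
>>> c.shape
(13, 37)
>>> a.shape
(29, 13, 37, 7)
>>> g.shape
(37, 5)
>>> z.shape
(7, 29)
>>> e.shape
(7, 37, 13, 7)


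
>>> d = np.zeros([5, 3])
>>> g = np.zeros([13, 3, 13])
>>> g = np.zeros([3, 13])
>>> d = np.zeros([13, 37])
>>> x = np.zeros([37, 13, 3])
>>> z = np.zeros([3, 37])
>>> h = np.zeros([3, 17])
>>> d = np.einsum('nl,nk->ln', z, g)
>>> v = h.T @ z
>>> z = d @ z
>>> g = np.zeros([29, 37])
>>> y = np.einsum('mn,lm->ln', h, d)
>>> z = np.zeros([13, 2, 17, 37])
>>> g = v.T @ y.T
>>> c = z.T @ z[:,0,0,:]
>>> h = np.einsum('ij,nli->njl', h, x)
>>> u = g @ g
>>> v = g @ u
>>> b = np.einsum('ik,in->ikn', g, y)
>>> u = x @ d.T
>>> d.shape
(37, 3)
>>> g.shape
(37, 37)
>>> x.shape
(37, 13, 3)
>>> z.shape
(13, 2, 17, 37)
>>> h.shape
(37, 17, 13)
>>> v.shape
(37, 37)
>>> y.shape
(37, 17)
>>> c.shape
(37, 17, 2, 37)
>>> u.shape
(37, 13, 37)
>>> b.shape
(37, 37, 17)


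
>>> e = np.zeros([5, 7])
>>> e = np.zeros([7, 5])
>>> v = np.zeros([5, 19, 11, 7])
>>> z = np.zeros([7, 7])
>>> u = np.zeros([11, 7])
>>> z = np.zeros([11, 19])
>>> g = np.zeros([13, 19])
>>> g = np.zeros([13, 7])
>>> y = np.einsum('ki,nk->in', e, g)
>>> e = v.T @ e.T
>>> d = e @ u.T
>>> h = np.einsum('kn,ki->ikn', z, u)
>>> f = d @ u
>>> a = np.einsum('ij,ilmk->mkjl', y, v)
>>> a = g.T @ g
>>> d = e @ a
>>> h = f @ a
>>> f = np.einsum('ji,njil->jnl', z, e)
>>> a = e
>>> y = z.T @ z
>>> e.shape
(7, 11, 19, 7)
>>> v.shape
(5, 19, 11, 7)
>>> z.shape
(11, 19)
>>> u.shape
(11, 7)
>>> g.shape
(13, 7)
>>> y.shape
(19, 19)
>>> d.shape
(7, 11, 19, 7)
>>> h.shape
(7, 11, 19, 7)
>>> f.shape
(11, 7, 7)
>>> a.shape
(7, 11, 19, 7)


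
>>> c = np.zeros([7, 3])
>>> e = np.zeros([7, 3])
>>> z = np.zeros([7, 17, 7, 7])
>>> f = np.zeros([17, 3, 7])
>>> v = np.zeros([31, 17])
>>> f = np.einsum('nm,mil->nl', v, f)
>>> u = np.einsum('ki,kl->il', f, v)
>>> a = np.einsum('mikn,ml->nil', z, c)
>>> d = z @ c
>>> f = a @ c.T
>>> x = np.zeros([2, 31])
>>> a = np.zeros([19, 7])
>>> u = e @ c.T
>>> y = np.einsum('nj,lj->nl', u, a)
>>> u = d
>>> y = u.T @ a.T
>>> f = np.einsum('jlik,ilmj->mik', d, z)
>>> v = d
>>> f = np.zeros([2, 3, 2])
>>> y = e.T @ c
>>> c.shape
(7, 3)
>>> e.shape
(7, 3)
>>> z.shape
(7, 17, 7, 7)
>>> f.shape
(2, 3, 2)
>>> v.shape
(7, 17, 7, 3)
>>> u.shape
(7, 17, 7, 3)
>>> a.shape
(19, 7)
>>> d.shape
(7, 17, 7, 3)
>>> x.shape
(2, 31)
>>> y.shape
(3, 3)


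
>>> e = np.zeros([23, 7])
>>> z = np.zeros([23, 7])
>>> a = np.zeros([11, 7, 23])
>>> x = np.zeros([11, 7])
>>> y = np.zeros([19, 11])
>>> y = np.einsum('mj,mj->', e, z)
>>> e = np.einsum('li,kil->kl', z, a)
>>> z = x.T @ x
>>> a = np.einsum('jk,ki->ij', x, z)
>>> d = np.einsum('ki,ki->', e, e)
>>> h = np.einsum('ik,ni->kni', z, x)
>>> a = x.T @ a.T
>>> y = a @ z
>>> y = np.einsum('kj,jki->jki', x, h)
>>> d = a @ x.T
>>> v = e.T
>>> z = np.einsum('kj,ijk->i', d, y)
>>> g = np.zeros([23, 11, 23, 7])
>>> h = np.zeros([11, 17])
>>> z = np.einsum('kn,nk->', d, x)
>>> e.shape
(11, 23)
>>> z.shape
()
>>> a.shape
(7, 7)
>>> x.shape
(11, 7)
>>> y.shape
(7, 11, 7)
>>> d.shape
(7, 11)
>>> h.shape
(11, 17)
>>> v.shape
(23, 11)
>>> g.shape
(23, 11, 23, 7)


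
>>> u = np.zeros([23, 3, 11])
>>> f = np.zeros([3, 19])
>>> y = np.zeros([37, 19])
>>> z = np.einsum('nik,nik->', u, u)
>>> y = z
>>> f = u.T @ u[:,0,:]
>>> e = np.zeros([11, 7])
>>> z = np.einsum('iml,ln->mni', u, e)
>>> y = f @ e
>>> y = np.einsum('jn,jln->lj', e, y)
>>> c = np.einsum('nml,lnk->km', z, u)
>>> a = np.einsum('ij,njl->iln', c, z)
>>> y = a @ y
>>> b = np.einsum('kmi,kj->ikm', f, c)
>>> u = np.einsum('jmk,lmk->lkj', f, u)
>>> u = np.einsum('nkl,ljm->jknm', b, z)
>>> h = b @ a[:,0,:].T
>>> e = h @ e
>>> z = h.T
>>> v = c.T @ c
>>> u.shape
(7, 11, 11, 23)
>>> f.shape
(11, 3, 11)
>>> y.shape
(11, 23, 11)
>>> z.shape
(11, 11, 11)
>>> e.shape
(11, 11, 7)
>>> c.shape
(11, 7)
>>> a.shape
(11, 23, 3)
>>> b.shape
(11, 11, 3)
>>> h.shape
(11, 11, 11)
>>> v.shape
(7, 7)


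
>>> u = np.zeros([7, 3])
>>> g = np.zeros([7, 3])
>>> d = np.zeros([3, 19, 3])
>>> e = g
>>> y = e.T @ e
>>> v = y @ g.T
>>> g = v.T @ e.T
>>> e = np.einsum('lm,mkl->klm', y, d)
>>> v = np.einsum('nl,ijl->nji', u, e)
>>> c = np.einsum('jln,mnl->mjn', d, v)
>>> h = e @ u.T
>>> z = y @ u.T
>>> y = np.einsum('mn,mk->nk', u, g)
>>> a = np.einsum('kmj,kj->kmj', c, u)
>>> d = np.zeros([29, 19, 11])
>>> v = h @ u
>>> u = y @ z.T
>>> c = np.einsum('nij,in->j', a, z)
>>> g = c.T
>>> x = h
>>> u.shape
(3, 3)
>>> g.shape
(3,)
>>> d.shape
(29, 19, 11)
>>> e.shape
(19, 3, 3)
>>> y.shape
(3, 7)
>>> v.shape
(19, 3, 3)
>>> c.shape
(3,)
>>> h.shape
(19, 3, 7)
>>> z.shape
(3, 7)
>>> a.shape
(7, 3, 3)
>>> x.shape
(19, 3, 7)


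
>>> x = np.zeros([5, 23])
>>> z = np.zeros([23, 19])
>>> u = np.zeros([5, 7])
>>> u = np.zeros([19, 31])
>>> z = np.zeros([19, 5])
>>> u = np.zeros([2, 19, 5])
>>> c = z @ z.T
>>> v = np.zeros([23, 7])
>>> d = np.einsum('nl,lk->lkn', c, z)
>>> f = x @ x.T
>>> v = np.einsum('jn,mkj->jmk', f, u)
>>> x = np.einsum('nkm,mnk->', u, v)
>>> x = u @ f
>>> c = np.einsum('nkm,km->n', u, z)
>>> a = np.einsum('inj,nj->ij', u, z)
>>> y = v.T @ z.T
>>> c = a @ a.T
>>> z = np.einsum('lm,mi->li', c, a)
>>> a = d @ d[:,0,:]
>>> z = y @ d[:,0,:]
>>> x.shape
(2, 19, 5)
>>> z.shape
(19, 2, 19)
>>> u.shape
(2, 19, 5)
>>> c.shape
(2, 2)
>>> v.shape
(5, 2, 19)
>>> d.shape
(19, 5, 19)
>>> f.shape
(5, 5)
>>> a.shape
(19, 5, 19)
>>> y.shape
(19, 2, 19)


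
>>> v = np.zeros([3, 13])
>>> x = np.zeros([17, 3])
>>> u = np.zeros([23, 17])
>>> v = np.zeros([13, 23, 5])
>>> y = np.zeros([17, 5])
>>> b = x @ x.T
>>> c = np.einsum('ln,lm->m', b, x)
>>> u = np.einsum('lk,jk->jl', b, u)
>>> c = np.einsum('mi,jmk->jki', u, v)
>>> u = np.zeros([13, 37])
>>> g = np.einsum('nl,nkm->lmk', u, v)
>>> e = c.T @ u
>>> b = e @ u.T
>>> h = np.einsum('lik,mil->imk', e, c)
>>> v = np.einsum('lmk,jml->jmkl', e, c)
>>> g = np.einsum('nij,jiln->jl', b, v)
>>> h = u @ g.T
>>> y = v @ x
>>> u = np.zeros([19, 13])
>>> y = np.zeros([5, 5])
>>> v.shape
(13, 5, 37, 17)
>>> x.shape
(17, 3)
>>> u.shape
(19, 13)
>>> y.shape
(5, 5)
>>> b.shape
(17, 5, 13)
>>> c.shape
(13, 5, 17)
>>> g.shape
(13, 37)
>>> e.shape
(17, 5, 37)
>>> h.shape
(13, 13)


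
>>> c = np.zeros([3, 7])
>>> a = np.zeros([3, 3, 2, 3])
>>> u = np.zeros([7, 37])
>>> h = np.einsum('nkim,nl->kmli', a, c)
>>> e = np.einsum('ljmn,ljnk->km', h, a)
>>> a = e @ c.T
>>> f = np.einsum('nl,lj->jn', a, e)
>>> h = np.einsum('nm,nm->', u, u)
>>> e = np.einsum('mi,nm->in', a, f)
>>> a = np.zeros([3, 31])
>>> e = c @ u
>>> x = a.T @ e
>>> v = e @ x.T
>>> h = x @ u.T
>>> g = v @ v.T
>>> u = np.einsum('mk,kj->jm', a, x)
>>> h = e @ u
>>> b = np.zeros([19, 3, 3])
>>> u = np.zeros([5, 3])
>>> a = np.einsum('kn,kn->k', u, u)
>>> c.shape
(3, 7)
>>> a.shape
(5,)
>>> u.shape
(5, 3)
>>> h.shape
(3, 3)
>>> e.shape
(3, 37)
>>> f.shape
(7, 3)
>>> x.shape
(31, 37)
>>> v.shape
(3, 31)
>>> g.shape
(3, 3)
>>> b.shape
(19, 3, 3)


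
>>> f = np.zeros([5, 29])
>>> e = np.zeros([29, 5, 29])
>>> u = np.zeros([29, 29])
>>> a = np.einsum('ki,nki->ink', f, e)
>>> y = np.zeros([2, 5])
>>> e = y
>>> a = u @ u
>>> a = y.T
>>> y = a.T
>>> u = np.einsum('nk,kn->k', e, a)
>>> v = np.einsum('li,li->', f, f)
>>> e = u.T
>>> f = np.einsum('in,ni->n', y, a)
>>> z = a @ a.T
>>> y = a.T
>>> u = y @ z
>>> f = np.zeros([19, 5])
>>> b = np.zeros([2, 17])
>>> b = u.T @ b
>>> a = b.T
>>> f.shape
(19, 5)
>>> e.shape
(5,)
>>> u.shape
(2, 5)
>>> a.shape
(17, 5)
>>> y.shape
(2, 5)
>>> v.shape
()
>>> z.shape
(5, 5)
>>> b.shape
(5, 17)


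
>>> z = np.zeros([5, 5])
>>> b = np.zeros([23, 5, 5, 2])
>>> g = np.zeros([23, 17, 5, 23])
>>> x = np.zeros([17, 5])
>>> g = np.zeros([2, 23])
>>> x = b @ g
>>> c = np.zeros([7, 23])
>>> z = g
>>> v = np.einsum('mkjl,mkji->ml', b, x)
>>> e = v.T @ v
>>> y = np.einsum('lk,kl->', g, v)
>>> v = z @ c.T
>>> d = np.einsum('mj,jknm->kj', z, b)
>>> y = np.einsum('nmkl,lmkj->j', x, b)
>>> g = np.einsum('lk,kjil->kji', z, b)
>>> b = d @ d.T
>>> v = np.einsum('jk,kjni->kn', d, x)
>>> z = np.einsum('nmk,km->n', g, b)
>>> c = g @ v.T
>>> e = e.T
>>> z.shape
(23,)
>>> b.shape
(5, 5)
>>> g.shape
(23, 5, 5)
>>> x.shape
(23, 5, 5, 23)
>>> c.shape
(23, 5, 23)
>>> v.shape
(23, 5)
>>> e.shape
(2, 2)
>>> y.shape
(2,)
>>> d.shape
(5, 23)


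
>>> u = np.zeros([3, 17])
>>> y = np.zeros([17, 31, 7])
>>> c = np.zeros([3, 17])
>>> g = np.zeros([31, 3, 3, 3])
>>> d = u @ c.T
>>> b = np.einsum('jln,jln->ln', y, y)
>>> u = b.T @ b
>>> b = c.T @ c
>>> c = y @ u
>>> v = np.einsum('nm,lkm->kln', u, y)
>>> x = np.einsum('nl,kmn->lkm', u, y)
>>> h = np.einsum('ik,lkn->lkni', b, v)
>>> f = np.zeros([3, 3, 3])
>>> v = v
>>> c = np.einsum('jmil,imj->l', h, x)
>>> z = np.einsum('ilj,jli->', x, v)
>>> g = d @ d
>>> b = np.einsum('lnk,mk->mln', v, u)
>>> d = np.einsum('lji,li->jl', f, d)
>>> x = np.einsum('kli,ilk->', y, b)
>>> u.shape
(7, 7)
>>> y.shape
(17, 31, 7)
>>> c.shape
(17,)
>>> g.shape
(3, 3)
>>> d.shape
(3, 3)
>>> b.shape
(7, 31, 17)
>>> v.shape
(31, 17, 7)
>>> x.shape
()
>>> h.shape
(31, 17, 7, 17)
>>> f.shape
(3, 3, 3)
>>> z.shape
()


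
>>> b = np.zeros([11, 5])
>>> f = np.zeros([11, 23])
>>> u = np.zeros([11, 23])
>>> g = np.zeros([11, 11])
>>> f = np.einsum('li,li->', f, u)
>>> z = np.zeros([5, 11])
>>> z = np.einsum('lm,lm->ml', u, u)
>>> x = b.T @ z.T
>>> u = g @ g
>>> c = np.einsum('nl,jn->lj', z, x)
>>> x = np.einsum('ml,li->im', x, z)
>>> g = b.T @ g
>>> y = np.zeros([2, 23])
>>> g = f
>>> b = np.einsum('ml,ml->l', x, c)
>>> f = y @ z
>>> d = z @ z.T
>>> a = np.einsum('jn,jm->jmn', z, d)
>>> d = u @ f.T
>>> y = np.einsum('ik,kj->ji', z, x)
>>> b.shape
(5,)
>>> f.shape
(2, 11)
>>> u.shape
(11, 11)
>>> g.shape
()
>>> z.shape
(23, 11)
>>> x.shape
(11, 5)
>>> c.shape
(11, 5)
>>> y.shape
(5, 23)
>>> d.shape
(11, 2)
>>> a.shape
(23, 23, 11)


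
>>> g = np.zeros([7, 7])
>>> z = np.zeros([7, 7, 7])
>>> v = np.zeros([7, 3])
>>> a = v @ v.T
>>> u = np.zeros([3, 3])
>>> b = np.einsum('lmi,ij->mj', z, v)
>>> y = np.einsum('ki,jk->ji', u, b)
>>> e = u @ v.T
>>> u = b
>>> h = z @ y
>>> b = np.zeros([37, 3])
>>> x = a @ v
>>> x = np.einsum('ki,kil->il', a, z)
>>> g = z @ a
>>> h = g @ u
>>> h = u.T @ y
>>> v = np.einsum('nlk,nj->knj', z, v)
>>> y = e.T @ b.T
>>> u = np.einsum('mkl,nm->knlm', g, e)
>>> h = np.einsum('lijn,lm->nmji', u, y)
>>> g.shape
(7, 7, 7)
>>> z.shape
(7, 7, 7)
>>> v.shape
(7, 7, 3)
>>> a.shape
(7, 7)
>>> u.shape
(7, 3, 7, 7)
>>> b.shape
(37, 3)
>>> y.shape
(7, 37)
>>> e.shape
(3, 7)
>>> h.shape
(7, 37, 7, 3)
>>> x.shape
(7, 7)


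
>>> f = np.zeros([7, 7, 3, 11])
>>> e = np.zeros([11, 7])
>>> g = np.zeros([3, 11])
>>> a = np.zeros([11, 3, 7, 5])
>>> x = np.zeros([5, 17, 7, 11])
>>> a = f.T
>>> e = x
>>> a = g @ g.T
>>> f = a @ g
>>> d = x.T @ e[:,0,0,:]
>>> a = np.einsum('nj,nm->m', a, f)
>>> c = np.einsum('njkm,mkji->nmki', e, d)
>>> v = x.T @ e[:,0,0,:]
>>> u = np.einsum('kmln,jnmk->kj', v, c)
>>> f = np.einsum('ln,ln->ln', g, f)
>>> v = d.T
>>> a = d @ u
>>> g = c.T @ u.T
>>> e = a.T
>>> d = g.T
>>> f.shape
(3, 11)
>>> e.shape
(5, 17, 7, 11)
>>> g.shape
(11, 7, 11, 11)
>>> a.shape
(11, 7, 17, 5)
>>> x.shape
(5, 17, 7, 11)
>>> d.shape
(11, 11, 7, 11)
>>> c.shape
(5, 11, 7, 11)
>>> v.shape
(11, 17, 7, 11)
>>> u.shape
(11, 5)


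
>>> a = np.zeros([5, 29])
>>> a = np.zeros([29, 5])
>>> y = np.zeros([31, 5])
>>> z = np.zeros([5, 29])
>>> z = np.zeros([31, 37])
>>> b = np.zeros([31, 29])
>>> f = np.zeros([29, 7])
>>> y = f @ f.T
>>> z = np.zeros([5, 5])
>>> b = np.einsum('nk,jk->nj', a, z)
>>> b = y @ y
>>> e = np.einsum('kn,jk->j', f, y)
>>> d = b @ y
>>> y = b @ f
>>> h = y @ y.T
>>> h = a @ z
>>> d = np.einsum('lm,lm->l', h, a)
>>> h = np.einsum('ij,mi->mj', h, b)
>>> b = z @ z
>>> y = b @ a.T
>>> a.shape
(29, 5)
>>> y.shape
(5, 29)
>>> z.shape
(5, 5)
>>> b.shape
(5, 5)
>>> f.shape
(29, 7)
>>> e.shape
(29,)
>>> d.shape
(29,)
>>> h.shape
(29, 5)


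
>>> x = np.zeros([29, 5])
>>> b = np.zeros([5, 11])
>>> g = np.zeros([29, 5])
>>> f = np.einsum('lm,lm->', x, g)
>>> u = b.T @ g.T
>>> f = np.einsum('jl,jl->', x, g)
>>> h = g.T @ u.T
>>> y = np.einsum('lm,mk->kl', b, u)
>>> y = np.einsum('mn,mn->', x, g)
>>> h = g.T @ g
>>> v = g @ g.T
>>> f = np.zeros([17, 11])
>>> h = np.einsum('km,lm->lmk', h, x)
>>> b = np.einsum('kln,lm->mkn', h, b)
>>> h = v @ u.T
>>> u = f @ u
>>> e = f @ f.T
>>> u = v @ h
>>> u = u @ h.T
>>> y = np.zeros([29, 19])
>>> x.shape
(29, 5)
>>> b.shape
(11, 29, 5)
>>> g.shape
(29, 5)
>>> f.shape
(17, 11)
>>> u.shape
(29, 29)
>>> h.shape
(29, 11)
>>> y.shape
(29, 19)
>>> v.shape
(29, 29)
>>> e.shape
(17, 17)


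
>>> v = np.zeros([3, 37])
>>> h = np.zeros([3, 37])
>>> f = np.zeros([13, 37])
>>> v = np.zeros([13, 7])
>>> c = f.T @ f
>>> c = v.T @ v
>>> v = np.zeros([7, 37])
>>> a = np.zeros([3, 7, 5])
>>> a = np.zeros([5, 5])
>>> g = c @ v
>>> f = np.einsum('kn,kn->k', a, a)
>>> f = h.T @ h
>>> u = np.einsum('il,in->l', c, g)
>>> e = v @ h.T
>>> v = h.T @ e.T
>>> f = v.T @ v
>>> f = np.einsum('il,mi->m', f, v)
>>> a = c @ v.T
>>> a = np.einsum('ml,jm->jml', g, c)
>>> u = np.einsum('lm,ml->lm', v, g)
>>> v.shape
(37, 7)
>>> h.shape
(3, 37)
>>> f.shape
(37,)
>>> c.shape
(7, 7)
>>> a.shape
(7, 7, 37)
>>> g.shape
(7, 37)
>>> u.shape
(37, 7)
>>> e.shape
(7, 3)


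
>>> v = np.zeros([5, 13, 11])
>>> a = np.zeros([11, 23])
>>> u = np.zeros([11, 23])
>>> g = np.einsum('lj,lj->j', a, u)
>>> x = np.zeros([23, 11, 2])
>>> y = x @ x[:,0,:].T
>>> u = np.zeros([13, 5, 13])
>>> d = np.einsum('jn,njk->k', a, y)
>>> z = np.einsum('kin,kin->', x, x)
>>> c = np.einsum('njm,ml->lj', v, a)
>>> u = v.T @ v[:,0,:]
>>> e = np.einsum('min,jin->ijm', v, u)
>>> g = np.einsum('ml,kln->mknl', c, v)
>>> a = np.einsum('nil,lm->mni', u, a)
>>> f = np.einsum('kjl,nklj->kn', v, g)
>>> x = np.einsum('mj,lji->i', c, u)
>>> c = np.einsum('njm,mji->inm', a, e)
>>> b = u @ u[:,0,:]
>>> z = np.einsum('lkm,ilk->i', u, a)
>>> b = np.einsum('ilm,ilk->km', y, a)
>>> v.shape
(5, 13, 11)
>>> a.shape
(23, 11, 13)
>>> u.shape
(11, 13, 11)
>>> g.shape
(23, 5, 11, 13)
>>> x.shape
(11,)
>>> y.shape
(23, 11, 23)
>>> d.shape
(23,)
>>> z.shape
(23,)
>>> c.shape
(5, 23, 13)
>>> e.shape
(13, 11, 5)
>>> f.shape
(5, 23)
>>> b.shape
(13, 23)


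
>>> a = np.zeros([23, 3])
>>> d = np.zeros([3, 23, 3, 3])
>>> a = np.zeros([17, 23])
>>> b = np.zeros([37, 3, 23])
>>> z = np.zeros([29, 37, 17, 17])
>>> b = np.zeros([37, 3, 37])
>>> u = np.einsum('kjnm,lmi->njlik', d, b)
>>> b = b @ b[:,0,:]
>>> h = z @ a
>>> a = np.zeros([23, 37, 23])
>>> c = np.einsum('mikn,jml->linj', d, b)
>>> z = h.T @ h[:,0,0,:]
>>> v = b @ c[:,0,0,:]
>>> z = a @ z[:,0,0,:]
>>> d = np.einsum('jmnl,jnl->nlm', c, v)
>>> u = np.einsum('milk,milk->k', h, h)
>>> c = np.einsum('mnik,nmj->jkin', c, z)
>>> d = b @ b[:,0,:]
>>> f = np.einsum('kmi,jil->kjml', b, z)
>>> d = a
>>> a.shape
(23, 37, 23)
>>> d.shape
(23, 37, 23)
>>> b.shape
(37, 3, 37)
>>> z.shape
(23, 37, 23)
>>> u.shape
(23,)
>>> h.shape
(29, 37, 17, 23)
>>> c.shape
(23, 37, 3, 23)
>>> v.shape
(37, 3, 37)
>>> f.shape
(37, 23, 3, 23)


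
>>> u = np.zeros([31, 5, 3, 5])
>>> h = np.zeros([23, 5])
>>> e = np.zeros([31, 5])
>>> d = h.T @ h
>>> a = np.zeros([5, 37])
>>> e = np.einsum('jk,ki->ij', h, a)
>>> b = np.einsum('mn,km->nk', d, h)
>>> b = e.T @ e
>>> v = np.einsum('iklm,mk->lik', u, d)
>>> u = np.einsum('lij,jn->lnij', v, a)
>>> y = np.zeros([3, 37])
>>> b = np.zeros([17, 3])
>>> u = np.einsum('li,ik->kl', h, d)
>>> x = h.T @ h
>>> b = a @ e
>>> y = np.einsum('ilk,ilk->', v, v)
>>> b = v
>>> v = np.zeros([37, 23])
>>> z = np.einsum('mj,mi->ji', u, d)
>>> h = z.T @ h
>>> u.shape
(5, 23)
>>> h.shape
(5, 5)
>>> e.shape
(37, 23)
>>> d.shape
(5, 5)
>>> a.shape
(5, 37)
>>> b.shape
(3, 31, 5)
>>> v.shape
(37, 23)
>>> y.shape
()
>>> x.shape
(5, 5)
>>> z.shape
(23, 5)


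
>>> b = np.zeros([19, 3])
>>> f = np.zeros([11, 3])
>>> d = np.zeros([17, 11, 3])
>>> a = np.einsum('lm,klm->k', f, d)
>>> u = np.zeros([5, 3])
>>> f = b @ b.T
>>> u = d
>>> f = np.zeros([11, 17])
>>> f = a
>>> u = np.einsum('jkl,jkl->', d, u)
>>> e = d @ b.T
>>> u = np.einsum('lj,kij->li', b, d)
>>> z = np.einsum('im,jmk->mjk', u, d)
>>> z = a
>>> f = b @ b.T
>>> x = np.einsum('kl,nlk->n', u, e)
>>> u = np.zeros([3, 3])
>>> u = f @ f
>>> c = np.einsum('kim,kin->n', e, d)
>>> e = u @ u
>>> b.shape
(19, 3)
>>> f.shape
(19, 19)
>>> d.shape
(17, 11, 3)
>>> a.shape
(17,)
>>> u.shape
(19, 19)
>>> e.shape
(19, 19)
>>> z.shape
(17,)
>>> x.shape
(17,)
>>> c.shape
(3,)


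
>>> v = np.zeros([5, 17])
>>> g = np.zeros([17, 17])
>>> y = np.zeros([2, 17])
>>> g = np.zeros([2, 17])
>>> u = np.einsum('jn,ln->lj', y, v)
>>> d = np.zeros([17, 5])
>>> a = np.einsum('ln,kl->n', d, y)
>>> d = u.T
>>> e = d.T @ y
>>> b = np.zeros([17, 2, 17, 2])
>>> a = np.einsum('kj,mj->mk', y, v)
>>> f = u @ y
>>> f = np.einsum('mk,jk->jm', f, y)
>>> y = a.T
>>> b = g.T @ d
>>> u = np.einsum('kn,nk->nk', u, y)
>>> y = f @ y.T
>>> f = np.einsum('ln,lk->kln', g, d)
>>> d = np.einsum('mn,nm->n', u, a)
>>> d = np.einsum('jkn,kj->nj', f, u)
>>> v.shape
(5, 17)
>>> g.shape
(2, 17)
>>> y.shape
(2, 2)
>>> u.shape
(2, 5)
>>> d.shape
(17, 5)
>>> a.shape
(5, 2)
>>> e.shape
(5, 17)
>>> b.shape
(17, 5)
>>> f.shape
(5, 2, 17)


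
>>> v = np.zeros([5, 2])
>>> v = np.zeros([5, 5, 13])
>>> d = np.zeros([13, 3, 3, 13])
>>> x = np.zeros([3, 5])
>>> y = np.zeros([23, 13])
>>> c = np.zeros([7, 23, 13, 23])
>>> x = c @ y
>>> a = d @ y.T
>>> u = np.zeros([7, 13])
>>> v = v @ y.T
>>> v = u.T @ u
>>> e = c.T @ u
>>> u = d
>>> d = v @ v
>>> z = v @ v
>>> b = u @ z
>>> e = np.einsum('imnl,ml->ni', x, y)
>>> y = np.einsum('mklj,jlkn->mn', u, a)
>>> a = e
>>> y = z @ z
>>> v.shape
(13, 13)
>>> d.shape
(13, 13)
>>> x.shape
(7, 23, 13, 13)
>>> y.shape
(13, 13)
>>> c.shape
(7, 23, 13, 23)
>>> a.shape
(13, 7)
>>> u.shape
(13, 3, 3, 13)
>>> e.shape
(13, 7)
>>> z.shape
(13, 13)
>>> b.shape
(13, 3, 3, 13)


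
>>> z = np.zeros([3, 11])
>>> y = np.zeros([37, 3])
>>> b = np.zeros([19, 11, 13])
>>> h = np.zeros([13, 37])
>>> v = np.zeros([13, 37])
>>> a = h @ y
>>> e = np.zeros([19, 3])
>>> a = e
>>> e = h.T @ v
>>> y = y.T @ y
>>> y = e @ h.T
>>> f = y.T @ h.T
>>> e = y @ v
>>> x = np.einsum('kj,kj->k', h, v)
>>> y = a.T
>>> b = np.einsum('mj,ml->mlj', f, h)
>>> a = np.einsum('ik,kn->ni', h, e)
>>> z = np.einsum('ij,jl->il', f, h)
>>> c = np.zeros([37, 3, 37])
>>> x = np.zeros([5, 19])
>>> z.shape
(13, 37)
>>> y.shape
(3, 19)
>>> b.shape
(13, 37, 13)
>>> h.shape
(13, 37)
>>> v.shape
(13, 37)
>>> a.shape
(37, 13)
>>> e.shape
(37, 37)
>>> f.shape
(13, 13)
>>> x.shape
(5, 19)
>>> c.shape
(37, 3, 37)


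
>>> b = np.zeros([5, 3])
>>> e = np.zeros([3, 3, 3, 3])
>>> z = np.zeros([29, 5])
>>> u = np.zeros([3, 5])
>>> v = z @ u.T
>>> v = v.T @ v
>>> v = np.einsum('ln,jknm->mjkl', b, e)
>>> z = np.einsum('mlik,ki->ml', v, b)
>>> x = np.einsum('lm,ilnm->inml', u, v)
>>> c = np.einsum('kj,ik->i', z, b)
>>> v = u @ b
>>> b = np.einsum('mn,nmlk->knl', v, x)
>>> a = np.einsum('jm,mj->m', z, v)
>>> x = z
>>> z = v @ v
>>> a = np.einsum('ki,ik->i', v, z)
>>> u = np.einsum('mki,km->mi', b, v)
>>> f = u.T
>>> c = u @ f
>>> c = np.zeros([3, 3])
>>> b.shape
(3, 3, 5)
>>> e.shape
(3, 3, 3, 3)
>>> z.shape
(3, 3)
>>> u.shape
(3, 5)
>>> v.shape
(3, 3)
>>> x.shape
(3, 3)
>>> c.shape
(3, 3)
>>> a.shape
(3,)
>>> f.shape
(5, 3)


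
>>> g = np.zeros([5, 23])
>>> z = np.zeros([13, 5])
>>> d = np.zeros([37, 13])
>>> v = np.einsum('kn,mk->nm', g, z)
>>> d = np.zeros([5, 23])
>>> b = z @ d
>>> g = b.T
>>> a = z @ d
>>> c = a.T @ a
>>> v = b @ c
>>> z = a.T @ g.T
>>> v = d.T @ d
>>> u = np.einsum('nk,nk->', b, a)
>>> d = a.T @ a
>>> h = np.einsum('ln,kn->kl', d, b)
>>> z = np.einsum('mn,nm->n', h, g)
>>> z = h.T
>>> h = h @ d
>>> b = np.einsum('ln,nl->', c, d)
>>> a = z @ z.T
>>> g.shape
(23, 13)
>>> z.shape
(23, 13)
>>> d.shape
(23, 23)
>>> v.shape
(23, 23)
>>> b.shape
()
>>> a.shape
(23, 23)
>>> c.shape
(23, 23)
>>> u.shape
()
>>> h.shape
(13, 23)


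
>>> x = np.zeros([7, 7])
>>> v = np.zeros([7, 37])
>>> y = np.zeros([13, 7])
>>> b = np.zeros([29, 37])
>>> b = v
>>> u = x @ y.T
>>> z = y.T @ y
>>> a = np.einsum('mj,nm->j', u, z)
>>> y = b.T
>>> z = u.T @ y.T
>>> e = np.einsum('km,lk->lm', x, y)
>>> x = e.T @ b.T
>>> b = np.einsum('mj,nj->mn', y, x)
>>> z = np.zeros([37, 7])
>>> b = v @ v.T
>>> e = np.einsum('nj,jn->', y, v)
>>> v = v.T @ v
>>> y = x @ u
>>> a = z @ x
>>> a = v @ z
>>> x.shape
(7, 7)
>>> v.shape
(37, 37)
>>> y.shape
(7, 13)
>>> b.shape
(7, 7)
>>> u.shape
(7, 13)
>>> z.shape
(37, 7)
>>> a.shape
(37, 7)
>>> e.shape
()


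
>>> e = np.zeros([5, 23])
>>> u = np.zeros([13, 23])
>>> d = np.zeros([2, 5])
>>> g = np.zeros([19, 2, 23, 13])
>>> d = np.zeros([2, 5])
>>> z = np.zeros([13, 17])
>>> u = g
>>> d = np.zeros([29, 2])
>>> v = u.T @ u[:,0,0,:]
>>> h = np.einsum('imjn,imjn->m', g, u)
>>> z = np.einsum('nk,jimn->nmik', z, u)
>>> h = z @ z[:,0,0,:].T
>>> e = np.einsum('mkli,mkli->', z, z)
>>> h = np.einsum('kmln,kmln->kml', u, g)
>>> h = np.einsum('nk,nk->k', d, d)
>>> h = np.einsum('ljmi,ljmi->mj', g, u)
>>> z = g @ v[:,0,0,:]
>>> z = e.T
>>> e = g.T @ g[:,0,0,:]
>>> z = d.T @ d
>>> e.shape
(13, 23, 2, 13)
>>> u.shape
(19, 2, 23, 13)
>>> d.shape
(29, 2)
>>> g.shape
(19, 2, 23, 13)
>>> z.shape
(2, 2)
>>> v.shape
(13, 23, 2, 13)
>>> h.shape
(23, 2)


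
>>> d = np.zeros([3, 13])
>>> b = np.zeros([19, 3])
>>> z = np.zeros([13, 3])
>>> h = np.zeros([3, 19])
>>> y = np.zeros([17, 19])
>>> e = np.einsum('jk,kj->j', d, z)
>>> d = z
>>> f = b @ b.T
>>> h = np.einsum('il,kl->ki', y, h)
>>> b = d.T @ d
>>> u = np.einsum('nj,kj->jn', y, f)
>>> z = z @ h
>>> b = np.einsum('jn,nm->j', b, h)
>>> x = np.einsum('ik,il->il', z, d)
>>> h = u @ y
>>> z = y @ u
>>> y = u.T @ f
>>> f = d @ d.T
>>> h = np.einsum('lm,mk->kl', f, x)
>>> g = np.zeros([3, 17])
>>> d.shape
(13, 3)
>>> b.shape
(3,)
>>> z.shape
(17, 17)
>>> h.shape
(3, 13)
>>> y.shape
(17, 19)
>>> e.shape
(3,)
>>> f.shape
(13, 13)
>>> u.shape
(19, 17)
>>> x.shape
(13, 3)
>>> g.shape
(3, 17)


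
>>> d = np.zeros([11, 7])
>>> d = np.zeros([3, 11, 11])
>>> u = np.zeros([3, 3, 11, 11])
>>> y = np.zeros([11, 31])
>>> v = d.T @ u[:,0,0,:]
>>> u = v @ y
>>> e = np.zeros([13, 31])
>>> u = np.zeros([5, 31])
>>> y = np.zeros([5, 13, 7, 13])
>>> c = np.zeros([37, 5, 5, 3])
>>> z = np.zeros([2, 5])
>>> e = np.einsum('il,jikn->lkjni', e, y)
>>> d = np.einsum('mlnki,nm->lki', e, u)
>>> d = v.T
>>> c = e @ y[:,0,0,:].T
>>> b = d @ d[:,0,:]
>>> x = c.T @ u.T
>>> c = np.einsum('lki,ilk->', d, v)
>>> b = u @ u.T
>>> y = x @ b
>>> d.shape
(11, 11, 11)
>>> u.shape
(5, 31)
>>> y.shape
(5, 13, 5, 7, 5)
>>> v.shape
(11, 11, 11)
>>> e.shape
(31, 7, 5, 13, 13)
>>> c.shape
()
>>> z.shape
(2, 5)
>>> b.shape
(5, 5)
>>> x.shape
(5, 13, 5, 7, 5)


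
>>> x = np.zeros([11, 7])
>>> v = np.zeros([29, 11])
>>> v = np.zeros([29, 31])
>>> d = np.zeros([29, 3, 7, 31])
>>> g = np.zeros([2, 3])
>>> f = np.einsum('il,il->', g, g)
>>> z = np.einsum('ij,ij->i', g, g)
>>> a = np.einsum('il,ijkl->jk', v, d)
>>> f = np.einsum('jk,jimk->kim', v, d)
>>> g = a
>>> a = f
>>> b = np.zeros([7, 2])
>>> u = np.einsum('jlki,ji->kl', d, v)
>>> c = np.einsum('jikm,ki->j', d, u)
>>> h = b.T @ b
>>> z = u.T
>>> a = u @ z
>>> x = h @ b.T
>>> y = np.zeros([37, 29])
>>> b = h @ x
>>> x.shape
(2, 7)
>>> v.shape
(29, 31)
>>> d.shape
(29, 3, 7, 31)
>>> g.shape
(3, 7)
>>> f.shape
(31, 3, 7)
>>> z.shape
(3, 7)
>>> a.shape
(7, 7)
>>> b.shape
(2, 7)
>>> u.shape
(7, 3)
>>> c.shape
(29,)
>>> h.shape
(2, 2)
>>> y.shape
(37, 29)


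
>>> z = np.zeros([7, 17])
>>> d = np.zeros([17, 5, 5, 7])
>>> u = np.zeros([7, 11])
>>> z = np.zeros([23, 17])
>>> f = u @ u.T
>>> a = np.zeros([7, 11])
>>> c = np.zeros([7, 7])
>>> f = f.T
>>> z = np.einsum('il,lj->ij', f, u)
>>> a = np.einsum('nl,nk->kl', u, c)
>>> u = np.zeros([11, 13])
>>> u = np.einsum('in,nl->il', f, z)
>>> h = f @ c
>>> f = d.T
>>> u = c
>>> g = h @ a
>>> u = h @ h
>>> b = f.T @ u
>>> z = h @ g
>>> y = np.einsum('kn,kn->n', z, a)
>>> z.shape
(7, 11)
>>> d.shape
(17, 5, 5, 7)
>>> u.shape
(7, 7)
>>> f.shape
(7, 5, 5, 17)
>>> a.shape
(7, 11)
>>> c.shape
(7, 7)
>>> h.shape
(7, 7)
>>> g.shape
(7, 11)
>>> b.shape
(17, 5, 5, 7)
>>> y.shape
(11,)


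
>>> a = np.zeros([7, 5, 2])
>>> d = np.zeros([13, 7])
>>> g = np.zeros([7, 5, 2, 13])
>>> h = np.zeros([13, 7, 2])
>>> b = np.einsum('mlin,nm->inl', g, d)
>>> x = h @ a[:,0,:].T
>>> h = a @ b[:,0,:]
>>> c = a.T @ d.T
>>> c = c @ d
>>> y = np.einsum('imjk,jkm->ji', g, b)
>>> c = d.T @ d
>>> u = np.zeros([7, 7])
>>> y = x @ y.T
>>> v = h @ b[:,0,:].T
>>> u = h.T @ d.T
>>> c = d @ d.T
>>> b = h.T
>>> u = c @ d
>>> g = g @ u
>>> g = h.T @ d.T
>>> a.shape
(7, 5, 2)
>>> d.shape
(13, 7)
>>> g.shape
(5, 5, 13)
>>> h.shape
(7, 5, 5)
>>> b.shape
(5, 5, 7)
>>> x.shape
(13, 7, 7)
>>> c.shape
(13, 13)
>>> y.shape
(13, 7, 2)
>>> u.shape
(13, 7)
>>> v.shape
(7, 5, 2)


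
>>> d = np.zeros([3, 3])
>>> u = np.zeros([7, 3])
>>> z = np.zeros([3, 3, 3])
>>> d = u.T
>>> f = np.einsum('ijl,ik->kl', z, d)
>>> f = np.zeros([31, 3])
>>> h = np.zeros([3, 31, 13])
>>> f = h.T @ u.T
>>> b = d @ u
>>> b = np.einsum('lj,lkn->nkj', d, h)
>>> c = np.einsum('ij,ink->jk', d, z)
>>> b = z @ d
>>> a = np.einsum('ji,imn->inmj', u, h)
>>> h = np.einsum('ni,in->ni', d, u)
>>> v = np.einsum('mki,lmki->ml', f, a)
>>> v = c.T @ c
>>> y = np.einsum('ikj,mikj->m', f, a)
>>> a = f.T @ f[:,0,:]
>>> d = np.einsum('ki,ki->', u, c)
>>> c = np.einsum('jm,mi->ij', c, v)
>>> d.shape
()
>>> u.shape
(7, 3)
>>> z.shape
(3, 3, 3)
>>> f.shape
(13, 31, 7)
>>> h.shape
(3, 7)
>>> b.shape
(3, 3, 7)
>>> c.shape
(3, 7)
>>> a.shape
(7, 31, 7)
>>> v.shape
(3, 3)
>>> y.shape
(3,)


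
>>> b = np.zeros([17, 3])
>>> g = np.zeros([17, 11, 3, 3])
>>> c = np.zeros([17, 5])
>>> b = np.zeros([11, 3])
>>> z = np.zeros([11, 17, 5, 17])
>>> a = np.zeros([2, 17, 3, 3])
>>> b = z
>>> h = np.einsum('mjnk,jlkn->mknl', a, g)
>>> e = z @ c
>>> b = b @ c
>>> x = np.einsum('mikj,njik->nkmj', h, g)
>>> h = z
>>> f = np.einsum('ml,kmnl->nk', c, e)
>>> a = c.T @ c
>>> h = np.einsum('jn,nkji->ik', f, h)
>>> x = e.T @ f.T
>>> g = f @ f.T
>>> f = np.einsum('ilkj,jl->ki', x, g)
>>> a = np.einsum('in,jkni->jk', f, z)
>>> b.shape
(11, 17, 5, 5)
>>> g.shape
(5, 5)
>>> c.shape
(17, 5)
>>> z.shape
(11, 17, 5, 17)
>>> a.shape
(11, 17)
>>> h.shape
(17, 17)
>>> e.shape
(11, 17, 5, 5)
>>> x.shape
(5, 5, 17, 5)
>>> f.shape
(17, 5)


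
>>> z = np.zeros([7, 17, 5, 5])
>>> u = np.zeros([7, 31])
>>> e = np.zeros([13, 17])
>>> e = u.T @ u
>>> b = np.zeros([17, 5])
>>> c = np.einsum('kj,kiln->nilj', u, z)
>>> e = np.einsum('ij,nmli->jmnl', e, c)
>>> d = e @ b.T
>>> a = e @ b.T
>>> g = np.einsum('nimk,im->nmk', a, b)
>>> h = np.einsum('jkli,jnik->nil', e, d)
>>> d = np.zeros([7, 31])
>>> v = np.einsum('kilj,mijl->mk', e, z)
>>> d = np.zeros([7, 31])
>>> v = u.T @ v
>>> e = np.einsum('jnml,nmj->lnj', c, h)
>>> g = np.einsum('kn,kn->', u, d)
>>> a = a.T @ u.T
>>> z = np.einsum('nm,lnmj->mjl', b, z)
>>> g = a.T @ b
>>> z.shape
(5, 5, 7)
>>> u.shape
(7, 31)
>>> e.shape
(31, 17, 5)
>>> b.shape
(17, 5)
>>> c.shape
(5, 17, 5, 31)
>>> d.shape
(7, 31)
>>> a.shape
(17, 5, 17, 7)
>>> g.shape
(7, 17, 5, 5)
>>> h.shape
(17, 5, 5)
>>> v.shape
(31, 31)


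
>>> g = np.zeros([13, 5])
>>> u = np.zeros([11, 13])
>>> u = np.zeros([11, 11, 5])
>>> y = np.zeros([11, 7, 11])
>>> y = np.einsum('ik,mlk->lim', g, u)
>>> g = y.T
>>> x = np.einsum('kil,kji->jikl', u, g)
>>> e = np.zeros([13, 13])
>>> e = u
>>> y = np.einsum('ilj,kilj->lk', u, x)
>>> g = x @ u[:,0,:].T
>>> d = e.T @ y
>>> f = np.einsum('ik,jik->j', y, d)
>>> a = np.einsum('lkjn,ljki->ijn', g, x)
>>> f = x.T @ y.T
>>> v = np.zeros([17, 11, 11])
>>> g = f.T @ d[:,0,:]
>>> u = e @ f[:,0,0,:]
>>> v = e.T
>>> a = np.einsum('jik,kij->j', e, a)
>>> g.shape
(11, 11, 11, 13)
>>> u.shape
(11, 11, 11)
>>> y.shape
(11, 13)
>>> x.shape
(13, 11, 11, 5)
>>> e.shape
(11, 11, 5)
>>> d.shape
(5, 11, 13)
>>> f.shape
(5, 11, 11, 11)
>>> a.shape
(11,)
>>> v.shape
(5, 11, 11)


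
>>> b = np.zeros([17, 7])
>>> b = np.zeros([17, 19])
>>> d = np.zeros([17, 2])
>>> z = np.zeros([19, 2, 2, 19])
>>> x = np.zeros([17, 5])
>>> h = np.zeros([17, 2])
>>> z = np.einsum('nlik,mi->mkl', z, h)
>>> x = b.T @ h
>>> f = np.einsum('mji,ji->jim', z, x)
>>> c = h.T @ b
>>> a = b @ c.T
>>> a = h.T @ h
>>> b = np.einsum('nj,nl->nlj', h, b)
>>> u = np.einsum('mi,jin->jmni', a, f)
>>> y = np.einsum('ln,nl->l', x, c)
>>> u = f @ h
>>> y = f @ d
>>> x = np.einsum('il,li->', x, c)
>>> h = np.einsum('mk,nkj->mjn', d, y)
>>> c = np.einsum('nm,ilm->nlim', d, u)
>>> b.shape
(17, 19, 2)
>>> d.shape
(17, 2)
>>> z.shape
(17, 19, 2)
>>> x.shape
()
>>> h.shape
(17, 2, 19)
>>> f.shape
(19, 2, 17)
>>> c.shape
(17, 2, 19, 2)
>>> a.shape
(2, 2)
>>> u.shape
(19, 2, 2)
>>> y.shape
(19, 2, 2)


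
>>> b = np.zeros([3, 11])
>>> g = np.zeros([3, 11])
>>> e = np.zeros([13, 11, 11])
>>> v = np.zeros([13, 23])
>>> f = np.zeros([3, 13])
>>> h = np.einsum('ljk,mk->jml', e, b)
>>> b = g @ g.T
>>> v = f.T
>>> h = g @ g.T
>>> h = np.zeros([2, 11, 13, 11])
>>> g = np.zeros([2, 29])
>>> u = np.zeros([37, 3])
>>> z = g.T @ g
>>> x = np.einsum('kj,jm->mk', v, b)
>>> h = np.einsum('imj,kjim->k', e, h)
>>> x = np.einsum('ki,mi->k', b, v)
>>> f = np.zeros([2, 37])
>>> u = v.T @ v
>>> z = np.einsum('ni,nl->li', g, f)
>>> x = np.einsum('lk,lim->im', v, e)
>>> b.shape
(3, 3)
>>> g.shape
(2, 29)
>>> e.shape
(13, 11, 11)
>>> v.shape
(13, 3)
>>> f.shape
(2, 37)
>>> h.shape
(2,)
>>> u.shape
(3, 3)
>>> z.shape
(37, 29)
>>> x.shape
(11, 11)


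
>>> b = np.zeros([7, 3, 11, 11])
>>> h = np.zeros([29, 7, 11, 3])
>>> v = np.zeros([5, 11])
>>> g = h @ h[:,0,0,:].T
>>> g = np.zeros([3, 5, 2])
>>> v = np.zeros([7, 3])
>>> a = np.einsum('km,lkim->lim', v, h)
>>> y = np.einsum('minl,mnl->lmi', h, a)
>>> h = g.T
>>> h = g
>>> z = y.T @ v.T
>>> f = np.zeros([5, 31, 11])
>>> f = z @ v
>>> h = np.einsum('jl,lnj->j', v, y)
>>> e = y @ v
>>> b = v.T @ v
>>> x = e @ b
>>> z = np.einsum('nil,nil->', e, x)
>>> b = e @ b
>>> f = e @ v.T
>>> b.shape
(3, 29, 3)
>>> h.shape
(7,)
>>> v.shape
(7, 3)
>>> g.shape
(3, 5, 2)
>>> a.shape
(29, 11, 3)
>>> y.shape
(3, 29, 7)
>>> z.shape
()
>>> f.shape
(3, 29, 7)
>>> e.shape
(3, 29, 3)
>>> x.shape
(3, 29, 3)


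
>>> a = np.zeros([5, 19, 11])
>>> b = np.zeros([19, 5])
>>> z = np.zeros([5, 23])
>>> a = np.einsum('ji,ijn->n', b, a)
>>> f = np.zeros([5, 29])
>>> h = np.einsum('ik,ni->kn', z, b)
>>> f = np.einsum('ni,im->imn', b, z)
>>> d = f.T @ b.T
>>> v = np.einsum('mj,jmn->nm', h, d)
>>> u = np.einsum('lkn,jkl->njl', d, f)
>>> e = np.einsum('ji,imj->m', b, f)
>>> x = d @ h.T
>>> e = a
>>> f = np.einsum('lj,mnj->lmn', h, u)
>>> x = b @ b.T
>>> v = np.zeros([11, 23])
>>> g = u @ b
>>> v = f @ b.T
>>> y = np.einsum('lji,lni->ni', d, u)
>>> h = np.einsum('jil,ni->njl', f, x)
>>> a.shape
(11,)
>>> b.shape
(19, 5)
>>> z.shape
(5, 23)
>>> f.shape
(23, 19, 5)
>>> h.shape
(19, 23, 5)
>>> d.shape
(19, 23, 19)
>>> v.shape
(23, 19, 19)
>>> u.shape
(19, 5, 19)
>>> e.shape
(11,)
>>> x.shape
(19, 19)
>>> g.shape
(19, 5, 5)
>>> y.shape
(5, 19)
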